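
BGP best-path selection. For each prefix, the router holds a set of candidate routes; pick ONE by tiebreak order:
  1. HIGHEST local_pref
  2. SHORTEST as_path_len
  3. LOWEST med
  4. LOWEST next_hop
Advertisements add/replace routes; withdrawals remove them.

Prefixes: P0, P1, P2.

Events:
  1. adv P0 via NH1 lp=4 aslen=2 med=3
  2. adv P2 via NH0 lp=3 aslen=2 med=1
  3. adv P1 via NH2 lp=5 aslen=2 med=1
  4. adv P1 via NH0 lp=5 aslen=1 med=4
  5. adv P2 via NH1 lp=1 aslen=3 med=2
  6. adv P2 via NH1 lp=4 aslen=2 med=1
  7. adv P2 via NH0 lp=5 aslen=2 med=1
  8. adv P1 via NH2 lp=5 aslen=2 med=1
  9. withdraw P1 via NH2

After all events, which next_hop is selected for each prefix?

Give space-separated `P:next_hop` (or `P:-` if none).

Answer: P0:NH1 P1:NH0 P2:NH0

Derivation:
Op 1: best P0=NH1 P1=- P2=-
Op 2: best P0=NH1 P1=- P2=NH0
Op 3: best P0=NH1 P1=NH2 P2=NH0
Op 4: best P0=NH1 P1=NH0 P2=NH0
Op 5: best P0=NH1 P1=NH0 P2=NH0
Op 6: best P0=NH1 P1=NH0 P2=NH1
Op 7: best P0=NH1 P1=NH0 P2=NH0
Op 8: best P0=NH1 P1=NH0 P2=NH0
Op 9: best P0=NH1 P1=NH0 P2=NH0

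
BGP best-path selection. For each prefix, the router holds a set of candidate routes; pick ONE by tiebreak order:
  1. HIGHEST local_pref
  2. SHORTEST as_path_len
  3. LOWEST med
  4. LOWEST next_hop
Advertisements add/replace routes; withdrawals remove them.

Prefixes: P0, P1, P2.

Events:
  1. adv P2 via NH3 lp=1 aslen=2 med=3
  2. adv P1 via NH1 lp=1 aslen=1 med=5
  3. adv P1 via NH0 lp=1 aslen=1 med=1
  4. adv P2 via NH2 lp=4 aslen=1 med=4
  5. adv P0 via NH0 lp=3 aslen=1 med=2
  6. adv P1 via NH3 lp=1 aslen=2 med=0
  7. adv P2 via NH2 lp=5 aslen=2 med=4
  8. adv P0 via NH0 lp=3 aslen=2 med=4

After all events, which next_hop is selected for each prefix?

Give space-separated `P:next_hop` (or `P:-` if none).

Op 1: best P0=- P1=- P2=NH3
Op 2: best P0=- P1=NH1 P2=NH3
Op 3: best P0=- P1=NH0 P2=NH3
Op 4: best P0=- P1=NH0 P2=NH2
Op 5: best P0=NH0 P1=NH0 P2=NH2
Op 6: best P0=NH0 P1=NH0 P2=NH2
Op 7: best P0=NH0 P1=NH0 P2=NH2
Op 8: best P0=NH0 P1=NH0 P2=NH2

Answer: P0:NH0 P1:NH0 P2:NH2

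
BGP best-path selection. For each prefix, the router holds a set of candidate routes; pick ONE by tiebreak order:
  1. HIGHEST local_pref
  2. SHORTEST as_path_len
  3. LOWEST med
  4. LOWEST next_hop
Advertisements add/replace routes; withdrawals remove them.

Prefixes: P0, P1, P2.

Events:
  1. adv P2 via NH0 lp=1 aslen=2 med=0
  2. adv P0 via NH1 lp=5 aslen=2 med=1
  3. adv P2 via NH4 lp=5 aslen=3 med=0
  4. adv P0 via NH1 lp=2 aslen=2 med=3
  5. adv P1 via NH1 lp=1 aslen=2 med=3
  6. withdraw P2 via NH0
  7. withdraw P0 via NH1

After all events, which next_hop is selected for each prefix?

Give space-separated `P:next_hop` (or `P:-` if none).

Op 1: best P0=- P1=- P2=NH0
Op 2: best P0=NH1 P1=- P2=NH0
Op 3: best P0=NH1 P1=- P2=NH4
Op 4: best P0=NH1 P1=- P2=NH4
Op 5: best P0=NH1 P1=NH1 P2=NH4
Op 6: best P0=NH1 P1=NH1 P2=NH4
Op 7: best P0=- P1=NH1 P2=NH4

Answer: P0:- P1:NH1 P2:NH4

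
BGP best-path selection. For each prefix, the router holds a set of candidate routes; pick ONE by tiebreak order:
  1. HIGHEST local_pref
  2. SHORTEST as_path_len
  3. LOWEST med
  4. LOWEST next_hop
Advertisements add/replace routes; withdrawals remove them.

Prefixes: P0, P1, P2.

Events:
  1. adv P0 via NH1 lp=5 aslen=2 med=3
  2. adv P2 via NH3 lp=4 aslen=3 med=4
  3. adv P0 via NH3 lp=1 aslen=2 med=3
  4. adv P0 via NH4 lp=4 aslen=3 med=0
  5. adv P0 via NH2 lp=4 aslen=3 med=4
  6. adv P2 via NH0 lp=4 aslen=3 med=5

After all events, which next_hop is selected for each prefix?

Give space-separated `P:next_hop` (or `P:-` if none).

Answer: P0:NH1 P1:- P2:NH3

Derivation:
Op 1: best P0=NH1 P1=- P2=-
Op 2: best P0=NH1 P1=- P2=NH3
Op 3: best P0=NH1 P1=- P2=NH3
Op 4: best P0=NH1 P1=- P2=NH3
Op 5: best P0=NH1 P1=- P2=NH3
Op 6: best P0=NH1 P1=- P2=NH3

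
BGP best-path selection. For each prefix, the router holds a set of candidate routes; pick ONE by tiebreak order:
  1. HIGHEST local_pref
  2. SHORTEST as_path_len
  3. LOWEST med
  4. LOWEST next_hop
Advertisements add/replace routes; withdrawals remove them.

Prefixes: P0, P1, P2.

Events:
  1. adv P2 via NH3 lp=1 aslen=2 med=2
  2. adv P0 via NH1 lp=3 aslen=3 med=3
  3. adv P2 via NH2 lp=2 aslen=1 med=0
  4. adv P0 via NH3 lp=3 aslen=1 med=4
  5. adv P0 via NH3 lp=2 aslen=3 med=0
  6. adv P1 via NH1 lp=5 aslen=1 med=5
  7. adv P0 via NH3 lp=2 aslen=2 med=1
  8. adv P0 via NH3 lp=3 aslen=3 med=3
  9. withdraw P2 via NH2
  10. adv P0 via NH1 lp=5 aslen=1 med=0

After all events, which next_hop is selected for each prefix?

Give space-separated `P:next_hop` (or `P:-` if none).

Answer: P0:NH1 P1:NH1 P2:NH3

Derivation:
Op 1: best P0=- P1=- P2=NH3
Op 2: best P0=NH1 P1=- P2=NH3
Op 3: best P0=NH1 P1=- P2=NH2
Op 4: best P0=NH3 P1=- P2=NH2
Op 5: best P0=NH1 P1=- P2=NH2
Op 6: best P0=NH1 P1=NH1 P2=NH2
Op 7: best P0=NH1 P1=NH1 P2=NH2
Op 8: best P0=NH1 P1=NH1 P2=NH2
Op 9: best P0=NH1 P1=NH1 P2=NH3
Op 10: best P0=NH1 P1=NH1 P2=NH3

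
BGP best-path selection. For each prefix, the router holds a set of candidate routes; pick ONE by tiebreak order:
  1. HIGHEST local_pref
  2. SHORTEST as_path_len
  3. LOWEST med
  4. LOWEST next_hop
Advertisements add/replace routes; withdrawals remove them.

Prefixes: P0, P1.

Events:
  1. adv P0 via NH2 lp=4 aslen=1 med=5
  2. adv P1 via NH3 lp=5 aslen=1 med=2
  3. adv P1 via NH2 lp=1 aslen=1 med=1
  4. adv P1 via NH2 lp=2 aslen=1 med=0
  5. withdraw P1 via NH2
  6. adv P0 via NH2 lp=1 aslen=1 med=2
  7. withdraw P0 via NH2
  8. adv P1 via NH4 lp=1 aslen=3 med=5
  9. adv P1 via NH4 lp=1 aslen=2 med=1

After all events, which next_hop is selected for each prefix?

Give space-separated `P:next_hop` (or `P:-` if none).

Op 1: best P0=NH2 P1=-
Op 2: best P0=NH2 P1=NH3
Op 3: best P0=NH2 P1=NH3
Op 4: best P0=NH2 P1=NH3
Op 5: best P0=NH2 P1=NH3
Op 6: best P0=NH2 P1=NH3
Op 7: best P0=- P1=NH3
Op 8: best P0=- P1=NH3
Op 9: best P0=- P1=NH3

Answer: P0:- P1:NH3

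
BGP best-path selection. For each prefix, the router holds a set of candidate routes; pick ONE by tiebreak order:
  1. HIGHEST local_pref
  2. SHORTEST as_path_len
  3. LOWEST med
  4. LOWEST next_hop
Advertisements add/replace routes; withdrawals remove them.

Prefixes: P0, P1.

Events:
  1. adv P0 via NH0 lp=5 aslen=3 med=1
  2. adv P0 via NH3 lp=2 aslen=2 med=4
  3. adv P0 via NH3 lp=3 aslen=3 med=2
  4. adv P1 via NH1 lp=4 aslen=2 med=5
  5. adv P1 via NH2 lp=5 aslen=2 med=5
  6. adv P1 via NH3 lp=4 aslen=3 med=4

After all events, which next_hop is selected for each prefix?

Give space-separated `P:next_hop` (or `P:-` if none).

Answer: P0:NH0 P1:NH2

Derivation:
Op 1: best P0=NH0 P1=-
Op 2: best P0=NH0 P1=-
Op 3: best P0=NH0 P1=-
Op 4: best P0=NH0 P1=NH1
Op 5: best P0=NH0 P1=NH2
Op 6: best P0=NH0 P1=NH2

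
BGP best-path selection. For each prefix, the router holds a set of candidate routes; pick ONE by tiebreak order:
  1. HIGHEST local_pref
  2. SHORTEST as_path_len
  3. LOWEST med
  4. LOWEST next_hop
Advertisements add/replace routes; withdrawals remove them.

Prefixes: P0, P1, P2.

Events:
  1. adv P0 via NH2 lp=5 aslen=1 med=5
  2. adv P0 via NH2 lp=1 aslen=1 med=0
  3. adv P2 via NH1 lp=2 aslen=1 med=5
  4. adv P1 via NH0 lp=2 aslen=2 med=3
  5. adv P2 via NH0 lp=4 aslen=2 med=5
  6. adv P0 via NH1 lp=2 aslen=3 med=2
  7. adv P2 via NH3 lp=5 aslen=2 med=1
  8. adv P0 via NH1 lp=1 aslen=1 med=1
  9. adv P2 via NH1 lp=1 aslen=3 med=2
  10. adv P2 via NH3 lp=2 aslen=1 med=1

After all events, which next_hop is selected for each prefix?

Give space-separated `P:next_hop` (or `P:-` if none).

Op 1: best P0=NH2 P1=- P2=-
Op 2: best P0=NH2 P1=- P2=-
Op 3: best P0=NH2 P1=- P2=NH1
Op 4: best P0=NH2 P1=NH0 P2=NH1
Op 5: best P0=NH2 P1=NH0 P2=NH0
Op 6: best P0=NH1 P1=NH0 P2=NH0
Op 7: best P0=NH1 P1=NH0 P2=NH3
Op 8: best P0=NH2 P1=NH0 P2=NH3
Op 9: best P0=NH2 P1=NH0 P2=NH3
Op 10: best P0=NH2 P1=NH0 P2=NH0

Answer: P0:NH2 P1:NH0 P2:NH0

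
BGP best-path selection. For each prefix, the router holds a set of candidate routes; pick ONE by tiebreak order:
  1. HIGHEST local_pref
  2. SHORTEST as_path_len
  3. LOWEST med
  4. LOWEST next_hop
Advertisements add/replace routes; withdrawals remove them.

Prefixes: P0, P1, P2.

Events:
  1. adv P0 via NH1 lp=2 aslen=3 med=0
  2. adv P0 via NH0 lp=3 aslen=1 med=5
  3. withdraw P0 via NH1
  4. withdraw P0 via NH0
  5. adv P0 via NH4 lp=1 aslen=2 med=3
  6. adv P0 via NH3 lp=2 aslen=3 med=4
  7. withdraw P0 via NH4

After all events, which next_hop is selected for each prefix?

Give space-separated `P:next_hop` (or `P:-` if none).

Op 1: best P0=NH1 P1=- P2=-
Op 2: best P0=NH0 P1=- P2=-
Op 3: best P0=NH0 P1=- P2=-
Op 4: best P0=- P1=- P2=-
Op 5: best P0=NH4 P1=- P2=-
Op 6: best P0=NH3 P1=- P2=-
Op 7: best P0=NH3 P1=- P2=-

Answer: P0:NH3 P1:- P2:-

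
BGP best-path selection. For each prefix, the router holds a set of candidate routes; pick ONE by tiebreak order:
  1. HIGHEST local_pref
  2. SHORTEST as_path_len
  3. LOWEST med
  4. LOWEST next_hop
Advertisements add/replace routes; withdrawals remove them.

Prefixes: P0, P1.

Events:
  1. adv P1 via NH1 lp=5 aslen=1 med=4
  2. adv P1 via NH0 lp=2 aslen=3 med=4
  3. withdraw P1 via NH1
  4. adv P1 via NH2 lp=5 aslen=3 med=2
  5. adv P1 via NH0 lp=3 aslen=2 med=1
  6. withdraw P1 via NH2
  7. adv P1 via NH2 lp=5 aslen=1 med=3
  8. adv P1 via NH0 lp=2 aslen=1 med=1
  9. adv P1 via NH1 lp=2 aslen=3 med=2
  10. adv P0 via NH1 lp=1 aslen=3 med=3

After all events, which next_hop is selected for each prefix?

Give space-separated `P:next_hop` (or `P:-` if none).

Op 1: best P0=- P1=NH1
Op 2: best P0=- P1=NH1
Op 3: best P0=- P1=NH0
Op 4: best P0=- P1=NH2
Op 5: best P0=- P1=NH2
Op 6: best P0=- P1=NH0
Op 7: best P0=- P1=NH2
Op 8: best P0=- P1=NH2
Op 9: best P0=- P1=NH2
Op 10: best P0=NH1 P1=NH2

Answer: P0:NH1 P1:NH2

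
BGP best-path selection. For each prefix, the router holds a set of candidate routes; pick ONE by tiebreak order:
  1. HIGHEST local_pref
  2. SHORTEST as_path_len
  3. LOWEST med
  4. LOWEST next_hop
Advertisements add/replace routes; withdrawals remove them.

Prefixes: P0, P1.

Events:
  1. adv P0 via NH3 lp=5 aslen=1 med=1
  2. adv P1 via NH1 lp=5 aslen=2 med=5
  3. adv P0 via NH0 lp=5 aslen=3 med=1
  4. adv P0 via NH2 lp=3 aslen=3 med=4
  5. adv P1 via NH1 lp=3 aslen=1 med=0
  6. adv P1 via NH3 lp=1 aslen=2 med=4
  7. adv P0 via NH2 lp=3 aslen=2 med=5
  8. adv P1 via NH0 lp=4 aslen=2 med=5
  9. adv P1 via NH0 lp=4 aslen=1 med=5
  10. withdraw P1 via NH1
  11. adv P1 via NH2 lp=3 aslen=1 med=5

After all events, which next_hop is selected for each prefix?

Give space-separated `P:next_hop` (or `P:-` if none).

Answer: P0:NH3 P1:NH0

Derivation:
Op 1: best P0=NH3 P1=-
Op 2: best P0=NH3 P1=NH1
Op 3: best P0=NH3 P1=NH1
Op 4: best P0=NH3 P1=NH1
Op 5: best P0=NH3 P1=NH1
Op 6: best P0=NH3 P1=NH1
Op 7: best P0=NH3 P1=NH1
Op 8: best P0=NH3 P1=NH0
Op 9: best P0=NH3 P1=NH0
Op 10: best P0=NH3 P1=NH0
Op 11: best P0=NH3 P1=NH0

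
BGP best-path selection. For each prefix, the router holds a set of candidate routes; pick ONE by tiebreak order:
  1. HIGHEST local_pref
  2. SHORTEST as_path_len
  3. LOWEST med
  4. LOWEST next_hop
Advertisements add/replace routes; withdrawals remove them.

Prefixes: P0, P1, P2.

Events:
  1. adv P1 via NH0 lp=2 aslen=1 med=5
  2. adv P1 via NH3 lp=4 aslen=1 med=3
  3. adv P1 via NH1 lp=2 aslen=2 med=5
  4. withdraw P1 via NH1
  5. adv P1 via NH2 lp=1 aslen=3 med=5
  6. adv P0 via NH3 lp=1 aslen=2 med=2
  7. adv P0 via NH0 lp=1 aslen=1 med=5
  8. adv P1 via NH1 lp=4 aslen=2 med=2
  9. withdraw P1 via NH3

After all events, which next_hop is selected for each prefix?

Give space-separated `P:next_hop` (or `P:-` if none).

Answer: P0:NH0 P1:NH1 P2:-

Derivation:
Op 1: best P0=- P1=NH0 P2=-
Op 2: best P0=- P1=NH3 P2=-
Op 3: best P0=- P1=NH3 P2=-
Op 4: best P0=- P1=NH3 P2=-
Op 5: best P0=- P1=NH3 P2=-
Op 6: best P0=NH3 P1=NH3 P2=-
Op 7: best P0=NH0 P1=NH3 P2=-
Op 8: best P0=NH0 P1=NH3 P2=-
Op 9: best P0=NH0 P1=NH1 P2=-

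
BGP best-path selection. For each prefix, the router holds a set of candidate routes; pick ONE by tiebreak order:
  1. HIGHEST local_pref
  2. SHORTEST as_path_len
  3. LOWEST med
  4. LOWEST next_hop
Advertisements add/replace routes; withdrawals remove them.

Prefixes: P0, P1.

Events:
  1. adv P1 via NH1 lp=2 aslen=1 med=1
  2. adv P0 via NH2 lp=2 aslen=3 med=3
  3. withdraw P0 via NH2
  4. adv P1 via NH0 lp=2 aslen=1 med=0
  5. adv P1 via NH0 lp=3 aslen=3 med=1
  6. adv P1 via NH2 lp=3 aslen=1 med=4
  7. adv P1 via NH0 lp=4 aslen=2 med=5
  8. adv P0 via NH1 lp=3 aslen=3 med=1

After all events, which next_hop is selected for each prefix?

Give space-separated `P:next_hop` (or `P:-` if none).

Answer: P0:NH1 P1:NH0

Derivation:
Op 1: best P0=- P1=NH1
Op 2: best P0=NH2 P1=NH1
Op 3: best P0=- P1=NH1
Op 4: best P0=- P1=NH0
Op 5: best P0=- P1=NH0
Op 6: best P0=- P1=NH2
Op 7: best P0=- P1=NH0
Op 8: best P0=NH1 P1=NH0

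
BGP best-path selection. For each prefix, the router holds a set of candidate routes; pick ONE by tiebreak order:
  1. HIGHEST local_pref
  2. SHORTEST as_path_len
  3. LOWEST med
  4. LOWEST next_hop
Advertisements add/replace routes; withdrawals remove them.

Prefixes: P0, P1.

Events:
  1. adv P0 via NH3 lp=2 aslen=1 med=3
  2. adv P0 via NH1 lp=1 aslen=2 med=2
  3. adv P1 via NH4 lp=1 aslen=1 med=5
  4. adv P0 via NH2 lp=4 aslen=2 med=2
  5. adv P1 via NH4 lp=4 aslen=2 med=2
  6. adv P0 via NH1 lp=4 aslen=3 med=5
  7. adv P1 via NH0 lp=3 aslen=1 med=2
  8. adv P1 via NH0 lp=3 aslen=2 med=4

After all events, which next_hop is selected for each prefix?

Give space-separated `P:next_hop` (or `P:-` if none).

Answer: P0:NH2 P1:NH4

Derivation:
Op 1: best P0=NH3 P1=-
Op 2: best P0=NH3 P1=-
Op 3: best P0=NH3 P1=NH4
Op 4: best P0=NH2 P1=NH4
Op 5: best P0=NH2 P1=NH4
Op 6: best P0=NH2 P1=NH4
Op 7: best P0=NH2 P1=NH4
Op 8: best P0=NH2 P1=NH4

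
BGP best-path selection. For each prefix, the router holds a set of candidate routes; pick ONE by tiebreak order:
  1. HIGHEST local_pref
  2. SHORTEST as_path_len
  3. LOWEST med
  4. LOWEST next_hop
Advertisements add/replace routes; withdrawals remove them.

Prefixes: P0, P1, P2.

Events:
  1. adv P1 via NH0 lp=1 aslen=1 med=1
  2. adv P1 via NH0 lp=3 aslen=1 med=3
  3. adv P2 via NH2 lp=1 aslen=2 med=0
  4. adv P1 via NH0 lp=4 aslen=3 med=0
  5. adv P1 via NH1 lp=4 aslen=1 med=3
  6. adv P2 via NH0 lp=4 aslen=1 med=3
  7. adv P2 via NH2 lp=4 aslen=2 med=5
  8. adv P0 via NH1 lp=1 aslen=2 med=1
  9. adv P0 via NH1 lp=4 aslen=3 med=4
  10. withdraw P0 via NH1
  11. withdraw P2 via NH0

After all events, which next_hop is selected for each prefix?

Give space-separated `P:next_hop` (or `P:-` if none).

Answer: P0:- P1:NH1 P2:NH2

Derivation:
Op 1: best P0=- P1=NH0 P2=-
Op 2: best P0=- P1=NH0 P2=-
Op 3: best P0=- P1=NH0 P2=NH2
Op 4: best P0=- P1=NH0 P2=NH2
Op 5: best P0=- P1=NH1 P2=NH2
Op 6: best P0=- P1=NH1 P2=NH0
Op 7: best P0=- P1=NH1 P2=NH0
Op 8: best P0=NH1 P1=NH1 P2=NH0
Op 9: best P0=NH1 P1=NH1 P2=NH0
Op 10: best P0=- P1=NH1 P2=NH0
Op 11: best P0=- P1=NH1 P2=NH2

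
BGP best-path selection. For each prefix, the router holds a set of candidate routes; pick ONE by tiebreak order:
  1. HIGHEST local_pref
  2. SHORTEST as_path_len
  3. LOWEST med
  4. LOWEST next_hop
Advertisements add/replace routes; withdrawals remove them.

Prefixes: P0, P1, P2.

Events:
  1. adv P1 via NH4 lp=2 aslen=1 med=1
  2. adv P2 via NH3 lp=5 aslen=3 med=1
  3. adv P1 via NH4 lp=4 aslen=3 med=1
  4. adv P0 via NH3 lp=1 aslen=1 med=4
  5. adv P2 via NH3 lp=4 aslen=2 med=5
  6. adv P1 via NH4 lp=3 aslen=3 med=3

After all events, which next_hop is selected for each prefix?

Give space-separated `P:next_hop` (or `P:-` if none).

Op 1: best P0=- P1=NH4 P2=-
Op 2: best P0=- P1=NH4 P2=NH3
Op 3: best P0=- P1=NH4 P2=NH3
Op 4: best P0=NH3 P1=NH4 P2=NH3
Op 5: best P0=NH3 P1=NH4 P2=NH3
Op 6: best P0=NH3 P1=NH4 P2=NH3

Answer: P0:NH3 P1:NH4 P2:NH3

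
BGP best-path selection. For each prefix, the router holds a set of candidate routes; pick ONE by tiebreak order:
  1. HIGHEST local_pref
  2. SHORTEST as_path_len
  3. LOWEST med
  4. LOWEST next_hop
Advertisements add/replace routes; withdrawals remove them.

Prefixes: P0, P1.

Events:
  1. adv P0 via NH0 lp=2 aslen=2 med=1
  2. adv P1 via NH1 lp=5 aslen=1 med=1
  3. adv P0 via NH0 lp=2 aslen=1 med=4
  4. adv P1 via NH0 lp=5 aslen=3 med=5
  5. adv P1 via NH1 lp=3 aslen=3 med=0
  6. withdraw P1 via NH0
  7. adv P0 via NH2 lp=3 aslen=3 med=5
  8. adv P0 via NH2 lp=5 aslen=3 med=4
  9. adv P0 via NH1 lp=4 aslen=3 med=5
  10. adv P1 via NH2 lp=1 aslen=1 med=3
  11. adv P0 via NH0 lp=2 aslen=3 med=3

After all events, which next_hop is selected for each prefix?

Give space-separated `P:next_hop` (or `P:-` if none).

Answer: P0:NH2 P1:NH1

Derivation:
Op 1: best P0=NH0 P1=-
Op 2: best P0=NH0 P1=NH1
Op 3: best P0=NH0 P1=NH1
Op 4: best P0=NH0 P1=NH1
Op 5: best P0=NH0 P1=NH0
Op 6: best P0=NH0 P1=NH1
Op 7: best P0=NH2 P1=NH1
Op 8: best P0=NH2 P1=NH1
Op 9: best P0=NH2 P1=NH1
Op 10: best P0=NH2 P1=NH1
Op 11: best P0=NH2 P1=NH1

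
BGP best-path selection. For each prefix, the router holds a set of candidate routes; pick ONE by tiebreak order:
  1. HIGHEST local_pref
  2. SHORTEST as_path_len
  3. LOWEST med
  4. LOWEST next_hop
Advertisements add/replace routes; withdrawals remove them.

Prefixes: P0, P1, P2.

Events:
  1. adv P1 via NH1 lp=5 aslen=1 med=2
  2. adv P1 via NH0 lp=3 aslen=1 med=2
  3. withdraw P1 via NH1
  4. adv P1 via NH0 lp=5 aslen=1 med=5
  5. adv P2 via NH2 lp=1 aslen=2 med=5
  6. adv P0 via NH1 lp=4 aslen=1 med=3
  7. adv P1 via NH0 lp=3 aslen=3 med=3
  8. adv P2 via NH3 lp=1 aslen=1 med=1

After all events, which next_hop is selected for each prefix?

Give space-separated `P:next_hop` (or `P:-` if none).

Op 1: best P0=- P1=NH1 P2=-
Op 2: best P0=- P1=NH1 P2=-
Op 3: best P0=- P1=NH0 P2=-
Op 4: best P0=- P1=NH0 P2=-
Op 5: best P0=- P1=NH0 P2=NH2
Op 6: best P0=NH1 P1=NH0 P2=NH2
Op 7: best P0=NH1 P1=NH0 P2=NH2
Op 8: best P0=NH1 P1=NH0 P2=NH3

Answer: P0:NH1 P1:NH0 P2:NH3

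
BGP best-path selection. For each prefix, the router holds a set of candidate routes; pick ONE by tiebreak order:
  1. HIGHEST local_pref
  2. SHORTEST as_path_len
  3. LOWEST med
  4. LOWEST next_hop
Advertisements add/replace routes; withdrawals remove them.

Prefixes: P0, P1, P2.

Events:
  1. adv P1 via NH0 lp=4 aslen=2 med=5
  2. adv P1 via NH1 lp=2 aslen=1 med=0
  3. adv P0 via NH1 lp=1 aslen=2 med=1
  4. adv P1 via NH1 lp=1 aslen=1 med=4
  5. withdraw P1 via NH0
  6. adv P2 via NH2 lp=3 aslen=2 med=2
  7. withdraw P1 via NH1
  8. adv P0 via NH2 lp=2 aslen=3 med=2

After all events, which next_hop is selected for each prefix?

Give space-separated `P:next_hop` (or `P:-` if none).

Answer: P0:NH2 P1:- P2:NH2

Derivation:
Op 1: best P0=- P1=NH0 P2=-
Op 2: best P0=- P1=NH0 P2=-
Op 3: best P0=NH1 P1=NH0 P2=-
Op 4: best P0=NH1 P1=NH0 P2=-
Op 5: best P0=NH1 P1=NH1 P2=-
Op 6: best P0=NH1 P1=NH1 P2=NH2
Op 7: best P0=NH1 P1=- P2=NH2
Op 8: best P0=NH2 P1=- P2=NH2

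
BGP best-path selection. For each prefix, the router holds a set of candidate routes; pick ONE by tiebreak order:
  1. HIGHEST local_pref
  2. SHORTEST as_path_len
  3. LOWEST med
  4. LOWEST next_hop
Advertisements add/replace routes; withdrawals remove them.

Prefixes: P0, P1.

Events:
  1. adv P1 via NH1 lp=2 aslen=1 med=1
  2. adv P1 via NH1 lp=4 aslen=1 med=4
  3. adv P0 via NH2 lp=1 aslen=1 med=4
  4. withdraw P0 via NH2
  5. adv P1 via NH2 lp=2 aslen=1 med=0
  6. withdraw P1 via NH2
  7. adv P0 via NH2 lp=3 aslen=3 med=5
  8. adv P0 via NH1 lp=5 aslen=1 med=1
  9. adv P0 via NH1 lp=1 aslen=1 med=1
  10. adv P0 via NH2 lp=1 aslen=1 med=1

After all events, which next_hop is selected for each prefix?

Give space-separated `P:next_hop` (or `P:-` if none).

Op 1: best P0=- P1=NH1
Op 2: best P0=- P1=NH1
Op 3: best P0=NH2 P1=NH1
Op 4: best P0=- P1=NH1
Op 5: best P0=- P1=NH1
Op 6: best P0=- P1=NH1
Op 7: best P0=NH2 P1=NH1
Op 8: best P0=NH1 P1=NH1
Op 9: best P0=NH2 P1=NH1
Op 10: best P0=NH1 P1=NH1

Answer: P0:NH1 P1:NH1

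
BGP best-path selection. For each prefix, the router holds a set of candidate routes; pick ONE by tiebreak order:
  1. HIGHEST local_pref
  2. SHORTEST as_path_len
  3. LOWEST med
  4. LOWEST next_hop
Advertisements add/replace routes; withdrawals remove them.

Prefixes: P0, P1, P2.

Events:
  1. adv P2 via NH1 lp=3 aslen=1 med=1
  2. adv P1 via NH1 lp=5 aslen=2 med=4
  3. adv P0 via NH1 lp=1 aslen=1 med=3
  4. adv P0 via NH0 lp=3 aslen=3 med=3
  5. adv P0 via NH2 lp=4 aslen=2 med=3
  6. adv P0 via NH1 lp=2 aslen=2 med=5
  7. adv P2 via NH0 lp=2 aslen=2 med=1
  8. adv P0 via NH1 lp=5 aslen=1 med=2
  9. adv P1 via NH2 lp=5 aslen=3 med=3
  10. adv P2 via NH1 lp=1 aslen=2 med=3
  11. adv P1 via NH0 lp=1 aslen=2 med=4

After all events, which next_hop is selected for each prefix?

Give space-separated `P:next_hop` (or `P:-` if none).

Op 1: best P0=- P1=- P2=NH1
Op 2: best P0=- P1=NH1 P2=NH1
Op 3: best P0=NH1 P1=NH1 P2=NH1
Op 4: best P0=NH0 P1=NH1 P2=NH1
Op 5: best P0=NH2 P1=NH1 P2=NH1
Op 6: best P0=NH2 P1=NH1 P2=NH1
Op 7: best P0=NH2 P1=NH1 P2=NH1
Op 8: best P0=NH1 P1=NH1 P2=NH1
Op 9: best P0=NH1 P1=NH1 P2=NH1
Op 10: best P0=NH1 P1=NH1 P2=NH0
Op 11: best P0=NH1 P1=NH1 P2=NH0

Answer: P0:NH1 P1:NH1 P2:NH0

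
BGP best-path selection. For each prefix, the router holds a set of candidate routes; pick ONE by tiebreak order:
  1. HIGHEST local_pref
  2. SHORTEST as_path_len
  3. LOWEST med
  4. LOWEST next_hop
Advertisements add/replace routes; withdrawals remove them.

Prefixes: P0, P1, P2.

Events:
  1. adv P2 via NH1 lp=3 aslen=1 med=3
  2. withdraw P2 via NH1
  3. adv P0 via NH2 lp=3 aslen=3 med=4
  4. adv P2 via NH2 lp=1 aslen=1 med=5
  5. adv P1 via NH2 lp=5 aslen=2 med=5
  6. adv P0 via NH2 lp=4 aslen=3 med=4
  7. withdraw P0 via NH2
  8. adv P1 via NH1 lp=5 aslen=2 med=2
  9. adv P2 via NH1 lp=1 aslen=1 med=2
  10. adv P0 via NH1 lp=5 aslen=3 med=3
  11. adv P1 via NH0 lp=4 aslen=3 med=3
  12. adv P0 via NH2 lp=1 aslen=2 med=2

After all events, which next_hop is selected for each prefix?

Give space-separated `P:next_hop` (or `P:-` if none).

Answer: P0:NH1 P1:NH1 P2:NH1

Derivation:
Op 1: best P0=- P1=- P2=NH1
Op 2: best P0=- P1=- P2=-
Op 3: best P0=NH2 P1=- P2=-
Op 4: best P0=NH2 P1=- P2=NH2
Op 5: best P0=NH2 P1=NH2 P2=NH2
Op 6: best P0=NH2 P1=NH2 P2=NH2
Op 7: best P0=- P1=NH2 P2=NH2
Op 8: best P0=- P1=NH1 P2=NH2
Op 9: best P0=- P1=NH1 P2=NH1
Op 10: best P0=NH1 P1=NH1 P2=NH1
Op 11: best P0=NH1 P1=NH1 P2=NH1
Op 12: best P0=NH1 P1=NH1 P2=NH1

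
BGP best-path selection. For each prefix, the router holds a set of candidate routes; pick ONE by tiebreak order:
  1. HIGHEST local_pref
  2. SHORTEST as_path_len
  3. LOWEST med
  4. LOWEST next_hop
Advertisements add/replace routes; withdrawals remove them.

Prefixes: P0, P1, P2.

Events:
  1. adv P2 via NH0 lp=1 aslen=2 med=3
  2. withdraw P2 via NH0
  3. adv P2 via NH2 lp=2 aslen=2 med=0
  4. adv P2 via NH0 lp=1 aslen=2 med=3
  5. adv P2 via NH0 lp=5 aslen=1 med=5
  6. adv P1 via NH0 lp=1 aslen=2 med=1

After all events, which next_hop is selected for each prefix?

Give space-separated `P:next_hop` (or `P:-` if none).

Op 1: best P0=- P1=- P2=NH0
Op 2: best P0=- P1=- P2=-
Op 3: best P0=- P1=- P2=NH2
Op 4: best P0=- P1=- P2=NH2
Op 5: best P0=- P1=- P2=NH0
Op 6: best P0=- P1=NH0 P2=NH0

Answer: P0:- P1:NH0 P2:NH0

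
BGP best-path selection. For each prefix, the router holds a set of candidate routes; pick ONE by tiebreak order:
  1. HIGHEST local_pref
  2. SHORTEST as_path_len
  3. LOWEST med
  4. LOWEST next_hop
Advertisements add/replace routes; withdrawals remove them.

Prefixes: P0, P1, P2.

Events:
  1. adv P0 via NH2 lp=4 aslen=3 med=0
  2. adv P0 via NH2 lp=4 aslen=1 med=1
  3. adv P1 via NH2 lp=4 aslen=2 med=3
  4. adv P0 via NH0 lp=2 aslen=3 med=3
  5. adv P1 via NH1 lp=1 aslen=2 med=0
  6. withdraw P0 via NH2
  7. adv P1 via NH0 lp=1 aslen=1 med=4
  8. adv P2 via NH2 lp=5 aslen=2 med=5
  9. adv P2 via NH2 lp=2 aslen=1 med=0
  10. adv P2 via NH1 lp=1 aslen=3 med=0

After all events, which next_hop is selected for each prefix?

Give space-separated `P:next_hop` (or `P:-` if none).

Op 1: best P0=NH2 P1=- P2=-
Op 2: best P0=NH2 P1=- P2=-
Op 3: best P0=NH2 P1=NH2 P2=-
Op 4: best P0=NH2 P1=NH2 P2=-
Op 5: best P0=NH2 P1=NH2 P2=-
Op 6: best P0=NH0 P1=NH2 P2=-
Op 7: best P0=NH0 P1=NH2 P2=-
Op 8: best P0=NH0 P1=NH2 P2=NH2
Op 9: best P0=NH0 P1=NH2 P2=NH2
Op 10: best P0=NH0 P1=NH2 P2=NH2

Answer: P0:NH0 P1:NH2 P2:NH2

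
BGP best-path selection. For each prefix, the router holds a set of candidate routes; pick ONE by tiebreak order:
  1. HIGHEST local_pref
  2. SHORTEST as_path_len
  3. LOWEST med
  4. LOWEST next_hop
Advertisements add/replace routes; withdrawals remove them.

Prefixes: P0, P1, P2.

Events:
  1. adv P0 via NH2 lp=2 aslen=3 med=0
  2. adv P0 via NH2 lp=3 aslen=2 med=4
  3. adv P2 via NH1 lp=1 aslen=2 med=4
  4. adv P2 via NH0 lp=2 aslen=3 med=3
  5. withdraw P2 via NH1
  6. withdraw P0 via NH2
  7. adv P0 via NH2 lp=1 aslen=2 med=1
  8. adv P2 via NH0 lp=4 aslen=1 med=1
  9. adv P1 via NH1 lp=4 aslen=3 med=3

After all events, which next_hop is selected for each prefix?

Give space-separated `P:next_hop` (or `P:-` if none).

Op 1: best P0=NH2 P1=- P2=-
Op 2: best P0=NH2 P1=- P2=-
Op 3: best P0=NH2 P1=- P2=NH1
Op 4: best P0=NH2 P1=- P2=NH0
Op 5: best P0=NH2 P1=- P2=NH0
Op 6: best P0=- P1=- P2=NH0
Op 7: best P0=NH2 P1=- P2=NH0
Op 8: best P0=NH2 P1=- P2=NH0
Op 9: best P0=NH2 P1=NH1 P2=NH0

Answer: P0:NH2 P1:NH1 P2:NH0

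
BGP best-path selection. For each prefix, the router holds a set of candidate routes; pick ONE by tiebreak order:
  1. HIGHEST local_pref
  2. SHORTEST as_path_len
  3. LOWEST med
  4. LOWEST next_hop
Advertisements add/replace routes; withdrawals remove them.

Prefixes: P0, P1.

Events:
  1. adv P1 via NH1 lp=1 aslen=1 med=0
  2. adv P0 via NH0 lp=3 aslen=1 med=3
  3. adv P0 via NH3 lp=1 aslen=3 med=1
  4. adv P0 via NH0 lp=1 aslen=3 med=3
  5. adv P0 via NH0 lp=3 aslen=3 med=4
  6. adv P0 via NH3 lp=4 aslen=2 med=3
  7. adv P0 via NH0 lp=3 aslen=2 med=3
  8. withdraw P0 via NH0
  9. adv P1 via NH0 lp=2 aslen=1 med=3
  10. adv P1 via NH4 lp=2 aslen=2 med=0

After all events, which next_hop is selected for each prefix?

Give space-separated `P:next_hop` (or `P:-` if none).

Op 1: best P0=- P1=NH1
Op 2: best P0=NH0 P1=NH1
Op 3: best P0=NH0 P1=NH1
Op 4: best P0=NH3 P1=NH1
Op 5: best P0=NH0 P1=NH1
Op 6: best P0=NH3 P1=NH1
Op 7: best P0=NH3 P1=NH1
Op 8: best P0=NH3 P1=NH1
Op 9: best P0=NH3 P1=NH0
Op 10: best P0=NH3 P1=NH0

Answer: P0:NH3 P1:NH0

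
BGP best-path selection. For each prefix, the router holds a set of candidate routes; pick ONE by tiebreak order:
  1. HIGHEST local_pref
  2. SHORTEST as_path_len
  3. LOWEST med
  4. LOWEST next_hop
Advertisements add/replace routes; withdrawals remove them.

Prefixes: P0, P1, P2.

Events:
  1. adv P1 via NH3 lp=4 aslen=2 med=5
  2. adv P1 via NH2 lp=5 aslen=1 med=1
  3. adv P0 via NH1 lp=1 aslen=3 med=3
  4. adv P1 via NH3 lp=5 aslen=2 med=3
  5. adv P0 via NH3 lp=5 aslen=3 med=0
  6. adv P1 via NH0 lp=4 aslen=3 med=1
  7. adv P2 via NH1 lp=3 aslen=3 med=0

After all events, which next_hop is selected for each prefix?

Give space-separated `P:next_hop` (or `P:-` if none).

Answer: P0:NH3 P1:NH2 P2:NH1

Derivation:
Op 1: best P0=- P1=NH3 P2=-
Op 2: best P0=- P1=NH2 P2=-
Op 3: best P0=NH1 P1=NH2 P2=-
Op 4: best P0=NH1 P1=NH2 P2=-
Op 5: best P0=NH3 P1=NH2 P2=-
Op 6: best P0=NH3 P1=NH2 P2=-
Op 7: best P0=NH3 P1=NH2 P2=NH1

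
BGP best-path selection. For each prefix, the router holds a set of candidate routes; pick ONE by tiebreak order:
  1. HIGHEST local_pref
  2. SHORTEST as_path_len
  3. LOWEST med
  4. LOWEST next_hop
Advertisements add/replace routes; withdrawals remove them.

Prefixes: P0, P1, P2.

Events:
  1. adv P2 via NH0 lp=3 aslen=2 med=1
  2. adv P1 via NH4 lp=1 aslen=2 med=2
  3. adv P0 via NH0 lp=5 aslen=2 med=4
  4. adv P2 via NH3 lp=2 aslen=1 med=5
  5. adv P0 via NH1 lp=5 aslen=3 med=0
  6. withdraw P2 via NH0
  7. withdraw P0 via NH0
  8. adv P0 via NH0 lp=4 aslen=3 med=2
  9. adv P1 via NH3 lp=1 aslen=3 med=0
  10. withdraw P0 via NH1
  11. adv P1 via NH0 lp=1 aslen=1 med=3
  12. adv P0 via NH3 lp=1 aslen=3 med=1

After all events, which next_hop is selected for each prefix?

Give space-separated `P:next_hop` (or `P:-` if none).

Answer: P0:NH0 P1:NH0 P2:NH3

Derivation:
Op 1: best P0=- P1=- P2=NH0
Op 2: best P0=- P1=NH4 P2=NH0
Op 3: best P0=NH0 P1=NH4 P2=NH0
Op 4: best P0=NH0 P1=NH4 P2=NH0
Op 5: best P0=NH0 P1=NH4 P2=NH0
Op 6: best P0=NH0 P1=NH4 P2=NH3
Op 7: best P0=NH1 P1=NH4 P2=NH3
Op 8: best P0=NH1 P1=NH4 P2=NH3
Op 9: best P0=NH1 P1=NH4 P2=NH3
Op 10: best P0=NH0 P1=NH4 P2=NH3
Op 11: best P0=NH0 P1=NH0 P2=NH3
Op 12: best P0=NH0 P1=NH0 P2=NH3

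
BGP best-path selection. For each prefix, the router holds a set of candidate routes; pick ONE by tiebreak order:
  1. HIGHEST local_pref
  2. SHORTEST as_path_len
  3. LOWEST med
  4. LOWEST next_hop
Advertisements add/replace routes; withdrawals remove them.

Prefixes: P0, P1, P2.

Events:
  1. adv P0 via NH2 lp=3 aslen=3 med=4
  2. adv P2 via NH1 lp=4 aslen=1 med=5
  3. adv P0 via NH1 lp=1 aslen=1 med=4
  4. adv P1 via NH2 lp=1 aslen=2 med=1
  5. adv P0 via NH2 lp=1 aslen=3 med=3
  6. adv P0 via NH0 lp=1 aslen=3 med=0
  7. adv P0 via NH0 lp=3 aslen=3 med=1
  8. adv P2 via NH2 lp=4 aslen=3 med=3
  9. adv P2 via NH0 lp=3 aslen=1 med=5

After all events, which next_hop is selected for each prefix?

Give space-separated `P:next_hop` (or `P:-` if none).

Answer: P0:NH0 P1:NH2 P2:NH1

Derivation:
Op 1: best P0=NH2 P1=- P2=-
Op 2: best P0=NH2 P1=- P2=NH1
Op 3: best P0=NH2 P1=- P2=NH1
Op 4: best P0=NH2 P1=NH2 P2=NH1
Op 5: best P0=NH1 P1=NH2 P2=NH1
Op 6: best P0=NH1 P1=NH2 P2=NH1
Op 7: best P0=NH0 P1=NH2 P2=NH1
Op 8: best P0=NH0 P1=NH2 P2=NH1
Op 9: best P0=NH0 P1=NH2 P2=NH1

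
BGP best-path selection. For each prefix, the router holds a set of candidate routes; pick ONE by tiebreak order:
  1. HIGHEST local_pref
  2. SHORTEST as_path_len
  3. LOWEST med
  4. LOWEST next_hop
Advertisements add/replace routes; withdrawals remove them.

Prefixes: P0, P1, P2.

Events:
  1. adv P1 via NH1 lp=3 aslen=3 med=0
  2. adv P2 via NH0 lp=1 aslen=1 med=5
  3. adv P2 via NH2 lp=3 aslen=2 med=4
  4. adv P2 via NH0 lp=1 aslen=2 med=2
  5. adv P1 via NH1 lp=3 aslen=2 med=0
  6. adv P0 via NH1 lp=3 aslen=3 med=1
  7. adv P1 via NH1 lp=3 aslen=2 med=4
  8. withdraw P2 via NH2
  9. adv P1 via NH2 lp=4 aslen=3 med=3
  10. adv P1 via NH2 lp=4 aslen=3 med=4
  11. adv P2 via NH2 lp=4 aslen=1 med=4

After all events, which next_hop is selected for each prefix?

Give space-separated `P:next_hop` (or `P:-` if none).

Answer: P0:NH1 P1:NH2 P2:NH2

Derivation:
Op 1: best P0=- P1=NH1 P2=-
Op 2: best P0=- P1=NH1 P2=NH0
Op 3: best P0=- P1=NH1 P2=NH2
Op 4: best P0=- P1=NH1 P2=NH2
Op 5: best P0=- P1=NH1 P2=NH2
Op 6: best P0=NH1 P1=NH1 P2=NH2
Op 7: best P0=NH1 P1=NH1 P2=NH2
Op 8: best P0=NH1 P1=NH1 P2=NH0
Op 9: best P0=NH1 P1=NH2 P2=NH0
Op 10: best P0=NH1 P1=NH2 P2=NH0
Op 11: best P0=NH1 P1=NH2 P2=NH2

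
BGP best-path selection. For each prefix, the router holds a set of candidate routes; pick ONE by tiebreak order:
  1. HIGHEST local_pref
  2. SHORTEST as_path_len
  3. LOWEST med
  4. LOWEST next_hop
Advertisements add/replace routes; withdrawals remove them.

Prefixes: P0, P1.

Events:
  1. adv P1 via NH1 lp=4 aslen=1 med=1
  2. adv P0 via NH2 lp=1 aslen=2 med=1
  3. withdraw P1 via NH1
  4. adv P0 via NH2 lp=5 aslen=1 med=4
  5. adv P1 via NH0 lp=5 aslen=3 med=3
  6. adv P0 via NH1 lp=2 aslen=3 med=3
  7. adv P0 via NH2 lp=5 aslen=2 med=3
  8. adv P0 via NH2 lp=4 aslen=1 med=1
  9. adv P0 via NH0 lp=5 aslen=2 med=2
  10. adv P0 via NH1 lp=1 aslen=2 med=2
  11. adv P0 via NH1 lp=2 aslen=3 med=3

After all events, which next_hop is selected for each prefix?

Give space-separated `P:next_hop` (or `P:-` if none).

Answer: P0:NH0 P1:NH0

Derivation:
Op 1: best P0=- P1=NH1
Op 2: best P0=NH2 P1=NH1
Op 3: best P0=NH2 P1=-
Op 4: best P0=NH2 P1=-
Op 5: best P0=NH2 P1=NH0
Op 6: best P0=NH2 P1=NH0
Op 7: best P0=NH2 P1=NH0
Op 8: best P0=NH2 P1=NH0
Op 9: best P0=NH0 P1=NH0
Op 10: best P0=NH0 P1=NH0
Op 11: best P0=NH0 P1=NH0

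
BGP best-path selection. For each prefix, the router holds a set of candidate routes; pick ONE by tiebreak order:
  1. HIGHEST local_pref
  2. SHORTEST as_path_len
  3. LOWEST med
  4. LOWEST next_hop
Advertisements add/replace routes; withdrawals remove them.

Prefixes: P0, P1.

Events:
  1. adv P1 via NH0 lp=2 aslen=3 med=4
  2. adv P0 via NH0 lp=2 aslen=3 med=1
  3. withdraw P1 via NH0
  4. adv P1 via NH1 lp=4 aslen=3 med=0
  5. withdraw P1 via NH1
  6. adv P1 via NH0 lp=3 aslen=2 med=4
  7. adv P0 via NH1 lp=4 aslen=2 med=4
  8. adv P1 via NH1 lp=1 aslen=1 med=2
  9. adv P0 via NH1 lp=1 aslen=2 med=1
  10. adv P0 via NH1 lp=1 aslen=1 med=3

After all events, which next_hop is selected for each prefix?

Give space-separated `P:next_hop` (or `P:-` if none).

Op 1: best P0=- P1=NH0
Op 2: best P0=NH0 P1=NH0
Op 3: best P0=NH0 P1=-
Op 4: best P0=NH0 P1=NH1
Op 5: best P0=NH0 P1=-
Op 6: best P0=NH0 P1=NH0
Op 7: best P0=NH1 P1=NH0
Op 8: best P0=NH1 P1=NH0
Op 9: best P0=NH0 P1=NH0
Op 10: best P0=NH0 P1=NH0

Answer: P0:NH0 P1:NH0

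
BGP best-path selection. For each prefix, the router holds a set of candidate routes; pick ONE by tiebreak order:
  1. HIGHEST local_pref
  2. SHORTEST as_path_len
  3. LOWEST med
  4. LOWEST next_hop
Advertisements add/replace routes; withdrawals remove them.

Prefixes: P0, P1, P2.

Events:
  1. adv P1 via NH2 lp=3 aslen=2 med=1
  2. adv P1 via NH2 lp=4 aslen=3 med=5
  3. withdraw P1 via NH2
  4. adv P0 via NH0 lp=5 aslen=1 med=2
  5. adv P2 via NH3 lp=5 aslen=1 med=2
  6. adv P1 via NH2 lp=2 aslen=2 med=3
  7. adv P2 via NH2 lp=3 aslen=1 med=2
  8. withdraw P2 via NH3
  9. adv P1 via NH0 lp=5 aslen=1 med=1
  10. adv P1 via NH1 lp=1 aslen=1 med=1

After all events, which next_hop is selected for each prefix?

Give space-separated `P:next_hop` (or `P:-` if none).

Answer: P0:NH0 P1:NH0 P2:NH2

Derivation:
Op 1: best P0=- P1=NH2 P2=-
Op 2: best P0=- P1=NH2 P2=-
Op 3: best P0=- P1=- P2=-
Op 4: best P0=NH0 P1=- P2=-
Op 5: best P0=NH0 P1=- P2=NH3
Op 6: best P0=NH0 P1=NH2 P2=NH3
Op 7: best P0=NH0 P1=NH2 P2=NH3
Op 8: best P0=NH0 P1=NH2 P2=NH2
Op 9: best P0=NH0 P1=NH0 P2=NH2
Op 10: best P0=NH0 P1=NH0 P2=NH2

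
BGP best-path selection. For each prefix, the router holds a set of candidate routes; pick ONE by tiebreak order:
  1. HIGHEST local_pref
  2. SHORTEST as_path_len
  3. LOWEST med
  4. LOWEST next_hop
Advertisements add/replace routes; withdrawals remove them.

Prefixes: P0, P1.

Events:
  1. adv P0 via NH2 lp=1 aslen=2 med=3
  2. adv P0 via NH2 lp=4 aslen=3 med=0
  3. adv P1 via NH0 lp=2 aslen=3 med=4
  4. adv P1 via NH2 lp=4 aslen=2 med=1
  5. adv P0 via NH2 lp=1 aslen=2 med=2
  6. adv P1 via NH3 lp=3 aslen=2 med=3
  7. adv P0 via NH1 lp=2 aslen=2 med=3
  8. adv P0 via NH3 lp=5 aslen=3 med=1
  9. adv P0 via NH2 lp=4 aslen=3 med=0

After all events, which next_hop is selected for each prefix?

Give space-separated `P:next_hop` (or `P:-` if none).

Op 1: best P0=NH2 P1=-
Op 2: best P0=NH2 P1=-
Op 3: best P0=NH2 P1=NH0
Op 4: best P0=NH2 P1=NH2
Op 5: best P0=NH2 P1=NH2
Op 6: best P0=NH2 P1=NH2
Op 7: best P0=NH1 P1=NH2
Op 8: best P0=NH3 P1=NH2
Op 9: best P0=NH3 P1=NH2

Answer: P0:NH3 P1:NH2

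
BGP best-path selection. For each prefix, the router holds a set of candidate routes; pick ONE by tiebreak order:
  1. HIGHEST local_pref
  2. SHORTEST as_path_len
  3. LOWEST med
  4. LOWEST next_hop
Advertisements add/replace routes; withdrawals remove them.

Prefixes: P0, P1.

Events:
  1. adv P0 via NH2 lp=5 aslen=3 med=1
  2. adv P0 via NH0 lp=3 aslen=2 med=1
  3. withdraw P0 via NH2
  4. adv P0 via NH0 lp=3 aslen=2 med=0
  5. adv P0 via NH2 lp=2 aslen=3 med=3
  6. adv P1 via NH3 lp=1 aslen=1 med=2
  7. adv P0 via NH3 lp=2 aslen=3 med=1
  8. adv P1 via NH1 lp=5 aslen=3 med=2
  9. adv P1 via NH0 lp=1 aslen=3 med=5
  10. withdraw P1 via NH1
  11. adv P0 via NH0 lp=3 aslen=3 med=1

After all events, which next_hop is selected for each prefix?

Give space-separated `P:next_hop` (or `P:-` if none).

Op 1: best P0=NH2 P1=-
Op 2: best P0=NH2 P1=-
Op 3: best P0=NH0 P1=-
Op 4: best P0=NH0 P1=-
Op 5: best P0=NH0 P1=-
Op 6: best P0=NH0 P1=NH3
Op 7: best P0=NH0 P1=NH3
Op 8: best P0=NH0 P1=NH1
Op 9: best P0=NH0 P1=NH1
Op 10: best P0=NH0 P1=NH3
Op 11: best P0=NH0 P1=NH3

Answer: P0:NH0 P1:NH3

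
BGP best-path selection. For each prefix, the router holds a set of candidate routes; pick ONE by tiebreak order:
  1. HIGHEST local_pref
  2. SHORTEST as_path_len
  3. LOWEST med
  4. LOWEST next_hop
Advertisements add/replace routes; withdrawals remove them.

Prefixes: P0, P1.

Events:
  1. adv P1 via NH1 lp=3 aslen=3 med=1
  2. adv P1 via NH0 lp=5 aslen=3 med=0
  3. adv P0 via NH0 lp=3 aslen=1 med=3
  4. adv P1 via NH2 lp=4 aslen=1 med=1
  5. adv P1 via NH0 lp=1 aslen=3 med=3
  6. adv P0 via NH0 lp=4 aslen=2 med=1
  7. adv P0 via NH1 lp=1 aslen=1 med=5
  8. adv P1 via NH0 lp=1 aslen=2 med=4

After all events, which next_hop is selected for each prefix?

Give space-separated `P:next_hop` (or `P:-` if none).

Answer: P0:NH0 P1:NH2

Derivation:
Op 1: best P0=- P1=NH1
Op 2: best P0=- P1=NH0
Op 3: best P0=NH0 P1=NH0
Op 4: best P0=NH0 P1=NH0
Op 5: best P0=NH0 P1=NH2
Op 6: best P0=NH0 P1=NH2
Op 7: best P0=NH0 P1=NH2
Op 8: best P0=NH0 P1=NH2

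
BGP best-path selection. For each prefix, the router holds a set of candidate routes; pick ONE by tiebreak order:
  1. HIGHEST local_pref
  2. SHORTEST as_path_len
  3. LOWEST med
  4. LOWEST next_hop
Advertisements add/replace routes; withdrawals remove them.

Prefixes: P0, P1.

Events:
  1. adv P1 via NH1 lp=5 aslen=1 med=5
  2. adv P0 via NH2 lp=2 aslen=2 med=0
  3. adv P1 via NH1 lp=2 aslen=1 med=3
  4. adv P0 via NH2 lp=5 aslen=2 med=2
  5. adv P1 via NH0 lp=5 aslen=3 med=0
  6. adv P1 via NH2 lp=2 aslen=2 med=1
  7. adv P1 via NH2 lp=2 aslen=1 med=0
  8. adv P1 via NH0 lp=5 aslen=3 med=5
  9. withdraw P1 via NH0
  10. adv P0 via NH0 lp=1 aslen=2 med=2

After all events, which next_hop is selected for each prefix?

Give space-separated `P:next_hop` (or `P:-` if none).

Answer: P0:NH2 P1:NH2

Derivation:
Op 1: best P0=- P1=NH1
Op 2: best P0=NH2 P1=NH1
Op 3: best P0=NH2 P1=NH1
Op 4: best P0=NH2 P1=NH1
Op 5: best P0=NH2 P1=NH0
Op 6: best P0=NH2 P1=NH0
Op 7: best P0=NH2 P1=NH0
Op 8: best P0=NH2 P1=NH0
Op 9: best P0=NH2 P1=NH2
Op 10: best P0=NH2 P1=NH2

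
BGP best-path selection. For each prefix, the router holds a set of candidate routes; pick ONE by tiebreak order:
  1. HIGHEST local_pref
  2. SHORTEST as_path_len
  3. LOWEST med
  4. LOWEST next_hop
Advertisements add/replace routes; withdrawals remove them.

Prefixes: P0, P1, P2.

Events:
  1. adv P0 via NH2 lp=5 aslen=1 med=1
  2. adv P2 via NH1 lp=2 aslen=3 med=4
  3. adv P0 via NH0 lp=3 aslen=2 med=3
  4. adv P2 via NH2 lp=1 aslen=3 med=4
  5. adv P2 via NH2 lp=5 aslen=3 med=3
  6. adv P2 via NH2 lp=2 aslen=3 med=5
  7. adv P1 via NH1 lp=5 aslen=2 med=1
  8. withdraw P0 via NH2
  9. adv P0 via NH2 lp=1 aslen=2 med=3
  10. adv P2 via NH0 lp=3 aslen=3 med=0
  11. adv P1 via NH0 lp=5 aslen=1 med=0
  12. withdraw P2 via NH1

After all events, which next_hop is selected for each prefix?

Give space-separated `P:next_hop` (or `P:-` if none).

Answer: P0:NH0 P1:NH0 P2:NH0

Derivation:
Op 1: best P0=NH2 P1=- P2=-
Op 2: best P0=NH2 P1=- P2=NH1
Op 3: best P0=NH2 P1=- P2=NH1
Op 4: best P0=NH2 P1=- P2=NH1
Op 5: best P0=NH2 P1=- P2=NH2
Op 6: best P0=NH2 P1=- P2=NH1
Op 7: best P0=NH2 P1=NH1 P2=NH1
Op 8: best P0=NH0 P1=NH1 P2=NH1
Op 9: best P0=NH0 P1=NH1 P2=NH1
Op 10: best P0=NH0 P1=NH1 P2=NH0
Op 11: best P0=NH0 P1=NH0 P2=NH0
Op 12: best P0=NH0 P1=NH0 P2=NH0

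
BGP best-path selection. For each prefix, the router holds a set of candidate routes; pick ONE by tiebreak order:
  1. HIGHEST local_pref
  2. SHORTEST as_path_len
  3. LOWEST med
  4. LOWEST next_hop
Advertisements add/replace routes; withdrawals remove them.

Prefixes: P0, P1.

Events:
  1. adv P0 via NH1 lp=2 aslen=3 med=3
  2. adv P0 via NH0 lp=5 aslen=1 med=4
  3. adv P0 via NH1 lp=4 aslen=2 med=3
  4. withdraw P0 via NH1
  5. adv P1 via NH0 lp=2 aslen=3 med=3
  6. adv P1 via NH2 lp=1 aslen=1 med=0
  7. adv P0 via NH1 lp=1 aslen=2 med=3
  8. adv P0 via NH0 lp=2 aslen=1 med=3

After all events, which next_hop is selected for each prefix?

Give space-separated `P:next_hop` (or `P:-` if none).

Op 1: best P0=NH1 P1=-
Op 2: best P0=NH0 P1=-
Op 3: best P0=NH0 P1=-
Op 4: best P0=NH0 P1=-
Op 5: best P0=NH0 P1=NH0
Op 6: best P0=NH0 P1=NH0
Op 7: best P0=NH0 P1=NH0
Op 8: best P0=NH0 P1=NH0

Answer: P0:NH0 P1:NH0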